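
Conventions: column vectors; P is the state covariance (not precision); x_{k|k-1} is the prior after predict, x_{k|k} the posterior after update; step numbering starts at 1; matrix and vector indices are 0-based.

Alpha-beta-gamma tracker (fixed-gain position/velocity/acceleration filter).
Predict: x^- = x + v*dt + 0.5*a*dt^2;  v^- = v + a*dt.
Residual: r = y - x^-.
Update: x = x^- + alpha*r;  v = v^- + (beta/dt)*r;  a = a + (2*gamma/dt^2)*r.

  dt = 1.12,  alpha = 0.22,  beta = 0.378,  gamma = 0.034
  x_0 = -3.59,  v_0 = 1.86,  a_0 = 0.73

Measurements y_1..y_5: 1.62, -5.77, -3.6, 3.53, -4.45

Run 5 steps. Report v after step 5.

v_post = -1.9547

step 1: x_pred=-1.0489  r=2.6689  x^+=-0.4618  v^+=3.5784  a^+=0.8747
step 2: x_pred=4.0946  r=-9.8646  x^+=1.9244  v^+=1.2287  a^+=0.3399
step 3: x_pred=3.5137  r=-7.1137  x^+=1.9487  v^+=-0.7915  a^+=-0.0457
step 4: x_pred=1.0336  r=2.4964  x^+=1.5828  v^+=-0.0001  a^+=0.0896
step 5: x_pred=1.6389  r=-6.0889  x^+=0.2994  v^+=-1.9547  a^+=-0.2404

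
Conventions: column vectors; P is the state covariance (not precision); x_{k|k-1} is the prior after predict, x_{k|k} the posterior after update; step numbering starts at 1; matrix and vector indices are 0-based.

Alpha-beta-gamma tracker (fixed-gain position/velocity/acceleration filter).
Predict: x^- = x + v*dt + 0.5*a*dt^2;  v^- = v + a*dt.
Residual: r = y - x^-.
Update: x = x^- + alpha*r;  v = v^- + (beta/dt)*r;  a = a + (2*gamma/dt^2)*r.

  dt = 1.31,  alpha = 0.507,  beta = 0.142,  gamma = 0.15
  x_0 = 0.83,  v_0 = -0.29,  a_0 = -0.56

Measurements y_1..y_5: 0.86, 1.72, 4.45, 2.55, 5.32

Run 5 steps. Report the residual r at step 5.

resid = 0.6651

step 1: x_pred=-0.0304  r=0.8904  x^+=0.4210  v^+=-0.9271  a^+=-0.4043
step 2: x_pred=-1.1404  r=2.8604  x^+=0.3098  v^+=-1.1467  a^+=0.0957
step 3: x_pred=-1.1103  r=5.5603  x^+=1.7088  v^+=-0.4186  a^+=1.0677
step 4: x_pred=2.0765  r=0.4735  x^+=2.3166  v^+=1.0314  a^+=1.1505
step 5: x_pred=4.6549  r=0.6651  x^+=4.9921  v^+=2.6106  a^+=1.2668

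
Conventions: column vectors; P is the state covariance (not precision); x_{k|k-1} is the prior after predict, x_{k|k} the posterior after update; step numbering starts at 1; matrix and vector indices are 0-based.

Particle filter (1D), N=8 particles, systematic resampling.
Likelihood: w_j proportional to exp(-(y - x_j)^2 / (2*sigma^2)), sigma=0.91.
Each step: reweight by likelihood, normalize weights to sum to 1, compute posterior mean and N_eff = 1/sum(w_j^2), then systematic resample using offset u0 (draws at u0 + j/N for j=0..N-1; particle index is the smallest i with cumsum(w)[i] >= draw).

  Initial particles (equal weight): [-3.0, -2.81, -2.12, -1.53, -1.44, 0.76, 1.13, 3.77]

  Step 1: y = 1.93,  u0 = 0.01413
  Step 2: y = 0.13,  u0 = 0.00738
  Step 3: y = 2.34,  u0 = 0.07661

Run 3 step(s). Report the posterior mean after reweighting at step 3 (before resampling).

step 1: w=[0.0000, 0.0000, 0.0000, 0.0006, 0.0008, 0.3505, 0.5443, 0.1037]  mean=1.2703  Neff=2.3262  idx=[5, 5, 5, 6, 6, 6, 6, 6]
step 2: w=[0.1545, 0.1545, 0.1545, 0.1073, 0.1073, 0.1073, 0.1073, 0.1073]  mean=0.9585  Neff=7.7419  idx=[0, 0, 1, 2, 3, 4, 5, 6]
step 3: w=[0.0873, 0.0873, 0.0873, 0.0873, 0.1627, 0.1627, 0.1627, 0.1627]  mean=1.0009  Neff=7.3316  idx=[0, 2, 3, 4, 5, 6, 6, 7]

post_mean = 1.0009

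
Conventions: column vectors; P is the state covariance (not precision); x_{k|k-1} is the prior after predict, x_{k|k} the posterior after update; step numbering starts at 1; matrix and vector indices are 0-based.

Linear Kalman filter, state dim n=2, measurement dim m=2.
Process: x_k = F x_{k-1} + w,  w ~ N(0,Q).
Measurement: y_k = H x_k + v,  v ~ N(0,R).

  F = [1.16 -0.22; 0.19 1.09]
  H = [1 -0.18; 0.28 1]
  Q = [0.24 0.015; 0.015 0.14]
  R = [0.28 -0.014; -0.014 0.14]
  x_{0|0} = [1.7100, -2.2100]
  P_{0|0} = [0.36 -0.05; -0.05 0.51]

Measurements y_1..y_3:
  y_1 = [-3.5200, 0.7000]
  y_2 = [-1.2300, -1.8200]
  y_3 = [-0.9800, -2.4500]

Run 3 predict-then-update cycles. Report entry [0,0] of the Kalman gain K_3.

step 1: x^-=[2.4698, -2.0840]  P^-=[0.7746 -0.0891; -0.0891 0.7382]  S=[1.1106 -0.0146; -0.0146 0.8891]  K=[0.7140 0.1555; -0.1894 0.7992]  nu=[-6.3649, 2.0925]  x^+=[-1.7491, 0.7935]  P^+=[0.1903 -0.0415; -0.0415 0.1262]
step 2: x^-=[-2.2036, 0.5326]  P^-=[0.5233 -0.0241; -0.0241 0.2796]  S=[0.8210 0.0594; 0.0594 0.4471]  K=[0.6289 0.1904; -0.1360 0.6282]  nu=[1.0695, -1.7356]  x^+=[-1.8615, -0.7032]  P^+=[0.1682 -0.0292; -0.0292 0.0980]
step 3: x^-=[-2.0046, -1.1202]  P^-=[0.4859 -0.0072; -0.0072 0.2504]  S=[0.7766 0.0702; 0.0702 0.4245]  K=[0.6090 0.2029; -0.1220 0.6054]  nu=[0.8230, -0.7685]  x^+=[-1.6594, -1.6858]  P^+=[0.1630 -0.0258; -0.0258 0.0937]

K[0,0] = 0.6090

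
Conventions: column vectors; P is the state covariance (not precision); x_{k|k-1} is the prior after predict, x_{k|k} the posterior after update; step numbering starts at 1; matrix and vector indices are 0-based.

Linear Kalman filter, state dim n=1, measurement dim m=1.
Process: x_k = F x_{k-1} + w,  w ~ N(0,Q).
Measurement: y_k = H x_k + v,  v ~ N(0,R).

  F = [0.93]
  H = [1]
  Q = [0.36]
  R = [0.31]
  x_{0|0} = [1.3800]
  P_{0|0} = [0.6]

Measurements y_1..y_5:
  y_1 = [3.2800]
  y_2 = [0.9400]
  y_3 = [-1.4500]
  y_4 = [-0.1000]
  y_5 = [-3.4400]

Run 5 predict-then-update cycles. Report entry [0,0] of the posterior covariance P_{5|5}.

P_post[0,0] = 0.1955

step 1: x^-=[1.2834]  P^-=[0.8789]  S=[1.1889]  K=[0.7393]  nu=[1.9966]  x^+=[2.7594]  P^+=[0.2292]
step 2: x^-=[2.5663]  P^-=[0.5582]  S=[0.8682]  K=[0.6429]  nu=[-1.6263]  x^+=[1.5207]  P^+=[0.1993]
step 3: x^-=[1.4142]  P^-=[0.5324]  S=[0.8424]  K=[0.6320]  nu=[-2.8642]  x^+=[-0.3960]  P^+=[0.1959]
step 4: x^-=[-0.3682]  P^-=[0.5295]  S=[0.8395]  K=[0.6307]  nu=[0.2682]  x^+=[-0.1991]  P^+=[0.1955]
step 5: x^-=[-0.1851]  P^-=[0.5291]  S=[0.8391]  K=[0.6306]  nu=[-3.2549]  x^+=[-2.2375]  P^+=[0.1955]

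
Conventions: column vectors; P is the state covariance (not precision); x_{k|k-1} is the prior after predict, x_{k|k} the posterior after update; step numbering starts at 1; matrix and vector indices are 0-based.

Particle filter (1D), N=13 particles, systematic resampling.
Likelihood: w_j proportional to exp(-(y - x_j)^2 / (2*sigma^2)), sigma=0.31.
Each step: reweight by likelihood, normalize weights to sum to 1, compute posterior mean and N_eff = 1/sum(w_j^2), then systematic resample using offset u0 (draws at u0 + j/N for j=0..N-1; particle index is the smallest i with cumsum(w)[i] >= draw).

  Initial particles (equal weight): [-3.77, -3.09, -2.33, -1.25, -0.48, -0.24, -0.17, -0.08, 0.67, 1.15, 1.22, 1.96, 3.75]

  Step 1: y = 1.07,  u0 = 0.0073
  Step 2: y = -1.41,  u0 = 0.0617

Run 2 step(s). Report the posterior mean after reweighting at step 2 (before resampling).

post_mean = 0.6700

step 1: w=[0.0000, 0.0000, 0.0000, 0.0000, 0.0000, 0.0001, 0.0001, 0.0004, 0.1883, 0.4188, 0.3852, 0.0070, 0.0000]  mean=1.0914  Neff=2.7833  idx=[8, 8, 8, 9, 9, 9, 9, 9, 10, 10, 10, 10, 10]
step 2: w=[0.3333, 0.3333, 0.3333, 0.0000, 0.0000, 0.0000, 0.0000, 0.0000, 0.0000, 0.0000, 0.0000, 0.0000, 0.0000]  mean=0.6700  Neff=3.0001  idx=[0, 0, 0, 0, 1, 1, 1, 1, 2, 2, 2, 2, 2]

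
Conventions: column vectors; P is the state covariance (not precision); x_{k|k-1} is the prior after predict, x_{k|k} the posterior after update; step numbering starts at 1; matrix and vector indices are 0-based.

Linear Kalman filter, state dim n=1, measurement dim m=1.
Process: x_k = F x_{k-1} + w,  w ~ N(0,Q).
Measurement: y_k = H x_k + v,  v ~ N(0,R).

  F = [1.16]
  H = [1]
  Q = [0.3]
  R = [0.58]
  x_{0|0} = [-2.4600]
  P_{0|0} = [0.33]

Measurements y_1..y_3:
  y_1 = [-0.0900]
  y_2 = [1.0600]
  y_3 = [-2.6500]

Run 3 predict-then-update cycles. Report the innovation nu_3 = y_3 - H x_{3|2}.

step 1: x^-=[-2.8536]  P^-=[0.7440]  S=[1.3240]  K=[0.5619]  nu=[2.7636]  x^+=[-1.3006]  P^+=[0.3259]
step 2: x^-=[-1.5087]  P^-=[0.7386]  S=[1.3186]  K=[0.5601]  nu=[2.5687]  x^+=[-0.0699]  P^+=[0.3249]
step 3: x^-=[-0.0811]  P^-=[0.7372]  S=[1.3172]  K=[0.5597]  nu=[-2.5689]  x^+=[-1.5188]  P^+=[0.3246]

innov = [-2.5689]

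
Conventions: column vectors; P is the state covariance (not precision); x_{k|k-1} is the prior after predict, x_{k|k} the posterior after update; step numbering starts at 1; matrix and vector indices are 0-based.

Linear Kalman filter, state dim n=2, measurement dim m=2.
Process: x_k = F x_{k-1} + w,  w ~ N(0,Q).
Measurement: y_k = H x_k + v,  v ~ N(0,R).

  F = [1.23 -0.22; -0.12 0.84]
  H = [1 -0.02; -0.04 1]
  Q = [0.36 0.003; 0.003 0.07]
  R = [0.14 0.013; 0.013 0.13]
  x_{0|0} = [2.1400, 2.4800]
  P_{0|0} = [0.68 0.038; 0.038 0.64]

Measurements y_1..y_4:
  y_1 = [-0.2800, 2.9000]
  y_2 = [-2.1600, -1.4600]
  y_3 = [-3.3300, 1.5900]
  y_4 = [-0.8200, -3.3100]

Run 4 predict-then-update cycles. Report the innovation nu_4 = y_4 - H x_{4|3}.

innov = [3.2483, -4.6730]

step 1: x^-=[2.0866, 1.8264]  P^-=[1.3992 -0.1754; -0.1754 0.5237]  S=[1.5464 -0.2290; -0.2290 0.6700]  K=[0.9016 -0.0372; -0.0031 0.7911]  nu=[-2.3301, 1.1571]  x^+=[-0.0571, 2.7489]  P^+=[0.1260 0.0119; 0.0119 0.1033]
step 2: x^-=[-0.6750, 2.3159]  P^-=[0.5491 -0.0220; -0.0220 0.1423]  S=[0.6901 -0.0339; -0.0339 0.2749]  K=[0.7933 -0.0623; -0.0106 0.5194]  nu=[-1.4387, -3.8029]  x^+=[-1.5793, 0.3557]  P^+=[0.1104 0.0066; 0.0066 0.0677]
step 3: x^-=[-2.0208, 0.4883]  P^-=[0.5267 -0.0188; -0.0188 0.1180]  S=[0.6675 -0.0292; -0.0292 0.2503]  K=[0.7867 -0.0673; -0.0110 0.4731]  nu=[-1.2994, 1.0208]  x^+=[-3.1118, 0.9855]  P^+=[0.1094 0.0058; 0.0058 0.0616]
step 4: x^-=[-4.0443, 1.2012]  P^-=[0.5253 -0.0183; -0.0183 0.1139]  S=[0.6661 -0.0286; -0.0286 0.2462]  K=[0.7863 -0.0684; -0.0110 0.4642]  nu=[3.2483, -4.6730]  x^+=[-1.1708, -1.0037]  P^+=[0.1093 0.0057; 0.0057 0.0604]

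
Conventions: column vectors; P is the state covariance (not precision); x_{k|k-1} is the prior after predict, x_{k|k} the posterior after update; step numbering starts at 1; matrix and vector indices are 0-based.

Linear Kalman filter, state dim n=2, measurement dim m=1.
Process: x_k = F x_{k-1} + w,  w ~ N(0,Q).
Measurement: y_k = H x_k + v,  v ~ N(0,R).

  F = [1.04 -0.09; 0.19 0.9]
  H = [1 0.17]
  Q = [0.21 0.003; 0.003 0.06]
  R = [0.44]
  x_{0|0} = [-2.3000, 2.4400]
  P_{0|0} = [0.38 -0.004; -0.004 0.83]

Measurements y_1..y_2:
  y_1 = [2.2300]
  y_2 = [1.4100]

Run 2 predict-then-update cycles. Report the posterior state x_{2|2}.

x_post = [0.4653, 2.1382]

step 1: x^-=[-2.6116, 1.7590]  P^-=[0.6285 0.0072; 0.0072 0.7447]  S=[1.0924]  K=[0.5764; 0.1225]  nu=[4.5426]  x^+=[0.0068, 2.3153]  P^+=[0.2655 -0.0699; -0.0699 0.7283]
step 2: x^-=[-0.2013, 2.0850]  P^-=[0.5162 -0.0678; -0.0678 0.6356]  S=[0.9515]  K=[0.5304; 0.0423]  nu=[1.2568]  x^+=[0.4653, 2.1382]  P^+=[0.2485 -0.0891; -0.0891 0.6339]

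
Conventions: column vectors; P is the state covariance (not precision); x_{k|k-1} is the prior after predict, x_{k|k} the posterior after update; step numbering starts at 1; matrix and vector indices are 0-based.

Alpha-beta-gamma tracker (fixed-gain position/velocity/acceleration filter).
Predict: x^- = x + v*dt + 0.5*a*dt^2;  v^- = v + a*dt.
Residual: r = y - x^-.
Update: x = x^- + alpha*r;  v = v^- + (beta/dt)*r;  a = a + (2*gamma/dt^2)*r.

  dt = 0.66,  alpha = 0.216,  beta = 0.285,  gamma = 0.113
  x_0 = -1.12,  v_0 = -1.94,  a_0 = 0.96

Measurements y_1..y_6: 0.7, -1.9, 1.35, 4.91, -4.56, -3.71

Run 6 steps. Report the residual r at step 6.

step 1: x_pred=-2.1913  r=2.8913  x^+=-1.5668  v^+=-0.0579  a^+=2.4601
step 2: x_pred=-1.0692  r=-0.8308  x^+=-1.2486  v^+=1.2070  a^+=2.0290
step 3: x_pred=-0.0101  r=1.3601  x^+=0.2837  v^+=3.1335  a^+=2.7347
step 4: x_pred=2.9474  r=1.9626  x^+=3.3713  v^+=5.7859  a^+=3.7529
step 5: x_pred=8.0074  r=-12.5674  x^+=5.2928  v^+=2.8360  a^+=-2.7673
step 6: x_pred=6.5618  r=-10.2718  x^+=4.3431  v^+=-3.4260  a^+=-8.0966

resid = -10.2718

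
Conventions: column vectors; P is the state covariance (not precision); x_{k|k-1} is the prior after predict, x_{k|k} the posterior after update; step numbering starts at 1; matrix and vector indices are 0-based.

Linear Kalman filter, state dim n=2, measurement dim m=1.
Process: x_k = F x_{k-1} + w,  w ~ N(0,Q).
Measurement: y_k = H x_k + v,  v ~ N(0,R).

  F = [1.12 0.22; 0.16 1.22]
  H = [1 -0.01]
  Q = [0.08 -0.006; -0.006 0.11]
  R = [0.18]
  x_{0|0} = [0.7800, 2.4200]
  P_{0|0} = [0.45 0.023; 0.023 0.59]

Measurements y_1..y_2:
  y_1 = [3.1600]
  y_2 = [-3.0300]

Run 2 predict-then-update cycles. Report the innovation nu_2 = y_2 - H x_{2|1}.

innov = [-6.9359]

step 1: x^-=[1.4060, 3.0772]  P^-=[0.6844 0.2652; 0.2652 1.0087]  S=[0.8592]  K=[0.7935; 0.2970]  nu=[1.7848]  x^+=[2.8222, 3.6072]  P^+=[0.1435 0.0628; 0.0628 0.9329]
step 2: x^-=[3.9544, 4.8524]  P^-=[0.3360 0.3581; 0.3581 1.5267]  S=[0.5090]  K=[0.6531; 0.6735]  nu=[-6.9359]  x^+=[-0.5756, 0.1811]  P^+=[0.1189 0.1342; 0.1342 1.2958]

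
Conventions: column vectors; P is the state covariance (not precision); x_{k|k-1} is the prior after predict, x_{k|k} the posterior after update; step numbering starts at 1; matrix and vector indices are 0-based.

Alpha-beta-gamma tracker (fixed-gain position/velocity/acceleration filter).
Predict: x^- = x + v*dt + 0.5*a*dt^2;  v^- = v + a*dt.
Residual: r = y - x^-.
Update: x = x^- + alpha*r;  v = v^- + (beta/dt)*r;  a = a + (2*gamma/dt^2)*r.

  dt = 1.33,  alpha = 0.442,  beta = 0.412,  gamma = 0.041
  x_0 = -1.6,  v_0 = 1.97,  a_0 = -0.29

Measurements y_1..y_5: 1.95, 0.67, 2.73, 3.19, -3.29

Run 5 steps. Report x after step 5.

step 1: x_pred=0.7636  r=1.1864  x^+=1.2880  v^+=1.9518  a^+=-0.2350
step 2: x_pred=3.6761  r=-3.0061  x^+=2.3474  v^+=0.7081  a^+=-0.3744
step 3: x_pred=2.9580  r=-0.2280  x^+=2.8572  v^+=0.1395  a^+=-0.3849
step 4: x_pred=2.7024  r=0.4876  x^+=2.9179  v^+=-0.2214  a^+=-0.3623
step 5: x_pred=2.3031  r=-5.5931  x^+=-0.1691  v^+=-2.4358  a^+=-0.6216

x_post = -0.1691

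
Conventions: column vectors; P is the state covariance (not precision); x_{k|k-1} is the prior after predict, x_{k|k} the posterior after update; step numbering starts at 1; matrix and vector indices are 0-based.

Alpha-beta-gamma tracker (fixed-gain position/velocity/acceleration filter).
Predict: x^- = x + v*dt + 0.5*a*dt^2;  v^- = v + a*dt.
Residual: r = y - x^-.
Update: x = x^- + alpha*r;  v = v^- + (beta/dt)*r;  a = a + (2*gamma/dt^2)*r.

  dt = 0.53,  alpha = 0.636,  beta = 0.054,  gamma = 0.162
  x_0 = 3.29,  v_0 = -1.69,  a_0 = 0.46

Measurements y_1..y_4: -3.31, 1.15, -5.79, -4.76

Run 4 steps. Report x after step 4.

x_post = -6.1230

step 1: x_pred=2.4589  r=-5.7689  x^+=-1.2101  v^+=-2.0340  a^+=-6.1941
step 2: x_pred=-3.1581  r=4.3081  x^+=-0.4181  v^+=-4.8779  a^+=-1.2250
step 3: x_pred=-3.1755  r=-2.6145  x^+=-4.8383  v^+=-5.7935  a^+=-4.2407
step 4: x_pred=-8.5045  r=3.7445  x^+=-6.1230  v^+=-7.6595  a^+=0.0783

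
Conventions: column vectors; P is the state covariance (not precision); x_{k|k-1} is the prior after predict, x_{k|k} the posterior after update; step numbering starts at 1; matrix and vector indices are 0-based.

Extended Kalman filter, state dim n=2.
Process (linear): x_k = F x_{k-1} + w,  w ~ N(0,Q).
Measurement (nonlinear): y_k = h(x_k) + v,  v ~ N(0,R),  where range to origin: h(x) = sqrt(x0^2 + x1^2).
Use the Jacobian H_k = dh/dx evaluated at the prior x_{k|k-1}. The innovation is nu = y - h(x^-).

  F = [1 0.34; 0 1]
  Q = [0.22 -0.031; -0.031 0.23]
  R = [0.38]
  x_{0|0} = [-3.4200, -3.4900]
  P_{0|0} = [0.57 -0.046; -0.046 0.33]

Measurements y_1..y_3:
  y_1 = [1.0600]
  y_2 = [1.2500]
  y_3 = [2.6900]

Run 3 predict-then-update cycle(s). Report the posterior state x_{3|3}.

step 1: x^-=[-4.6066, -3.4900]  P^-=[0.7969 0.0352; 0.0352 0.5600]  H_jac=[-0.7971 -0.6039]  S=[1.1244]  K=[-0.5838; -0.3257]  nu=[-4.7193]  x^+=[-1.8514, -1.9528]  P^+=[0.4136 -0.1786; -0.1786 0.4407]
step 2: x^-=[-2.5154, -1.9528]  P^-=[0.5631 -0.0598; -0.0598 0.6707]  H_jac=[-0.7899 -0.6132]  S=[0.9257]  K=[-0.4409; -0.3933]  nu=[-1.9344]  x^+=[-1.6624, -1.1920]  P^+=[0.3832 -0.2203; -0.2203 0.5275]
step 3: x^-=[-2.0677, -1.1920]  P^-=[0.5143 -0.0720; -0.0720 0.7575]  H_jac=[-0.8664 -0.4994]  S=[0.8927]  K=[-0.4589; -0.3540]  nu=[0.3034]  x^+=[-2.2069, -1.2993]  P^+=[0.3263 -0.2170; -0.2170 0.6457]

x_post = [-2.2069, -1.2993]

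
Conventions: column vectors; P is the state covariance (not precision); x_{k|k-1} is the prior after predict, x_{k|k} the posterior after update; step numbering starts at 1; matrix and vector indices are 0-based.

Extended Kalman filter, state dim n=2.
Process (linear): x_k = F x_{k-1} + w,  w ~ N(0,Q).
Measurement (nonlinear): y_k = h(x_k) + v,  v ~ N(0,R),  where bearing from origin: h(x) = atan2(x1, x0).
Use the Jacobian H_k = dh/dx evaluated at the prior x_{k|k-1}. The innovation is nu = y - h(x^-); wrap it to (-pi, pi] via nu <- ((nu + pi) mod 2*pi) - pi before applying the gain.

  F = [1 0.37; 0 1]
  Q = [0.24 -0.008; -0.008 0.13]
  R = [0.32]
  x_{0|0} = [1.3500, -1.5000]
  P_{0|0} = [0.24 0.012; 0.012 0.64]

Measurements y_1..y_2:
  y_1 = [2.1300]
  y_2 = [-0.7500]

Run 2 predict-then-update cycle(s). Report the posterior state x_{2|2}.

step 1: x^-=[0.7950, -1.5000]  P^-=[0.5765 0.2408; 0.2408 0.7700]  H_jac=[0.5205 0.2758]  S=[0.6039]  K=[0.6068; 0.5593]  nu=[-3.0697]  x^+=[-1.0679, -3.2168]  P^+=[0.3541 0.0359; 0.0359 0.5811]
step 2: x^-=[-2.2581, -3.2168]  P^-=[0.7002 0.2429; 0.2429 0.7111]  H_jac=[0.2083 -0.1462]  S=[0.3508]  K=[0.3145; -0.1522]  nu=[1.4328]  x^+=[-1.8075, -3.4348]  P^+=[0.6655 0.2597; 0.2597 0.7030]

x_post = [-1.8075, -3.4348]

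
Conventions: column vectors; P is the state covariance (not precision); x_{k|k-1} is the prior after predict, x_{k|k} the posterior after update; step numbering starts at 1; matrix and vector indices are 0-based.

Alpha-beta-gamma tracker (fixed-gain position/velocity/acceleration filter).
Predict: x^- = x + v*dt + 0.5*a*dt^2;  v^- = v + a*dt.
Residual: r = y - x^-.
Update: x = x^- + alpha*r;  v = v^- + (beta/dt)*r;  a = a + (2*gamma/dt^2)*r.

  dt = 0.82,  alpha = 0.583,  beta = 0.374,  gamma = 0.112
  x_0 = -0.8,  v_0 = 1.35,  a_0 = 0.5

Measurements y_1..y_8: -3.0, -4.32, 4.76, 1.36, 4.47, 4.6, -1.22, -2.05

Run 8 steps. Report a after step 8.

step 1: x_pred=0.4751  r=-3.4751  x^+=-1.5509  v^+=0.1750  a^+=-0.6577
step 2: x_pred=-1.6285  r=-2.6915  x^+=-3.1976  v^+=-1.5919  a^+=-1.5543
step 3: x_pred=-5.0255  r=9.7855  x^+=0.6794  v^+=1.5967  a^+=1.7056
step 4: x_pred=2.5622  r=-1.2022  x^+=1.8613  v^+=2.4470  a^+=1.3051
step 5: x_pred=4.3066  r=0.1634  x^+=4.4019  v^+=3.5917  a^+=1.3595
step 6: x_pred=7.8041  r=-3.2041  x^+=5.9361  v^+=3.2451  a^+=0.2921
step 7: x_pred=8.6953  r=-9.9153  x^+=2.9147  v^+=-1.0377  a^+=-3.0110
step 8: x_pred=1.0515  r=-3.1015  x^+=-0.7567  v^+=-4.9213  a^+=-4.0442

a_post = -4.0442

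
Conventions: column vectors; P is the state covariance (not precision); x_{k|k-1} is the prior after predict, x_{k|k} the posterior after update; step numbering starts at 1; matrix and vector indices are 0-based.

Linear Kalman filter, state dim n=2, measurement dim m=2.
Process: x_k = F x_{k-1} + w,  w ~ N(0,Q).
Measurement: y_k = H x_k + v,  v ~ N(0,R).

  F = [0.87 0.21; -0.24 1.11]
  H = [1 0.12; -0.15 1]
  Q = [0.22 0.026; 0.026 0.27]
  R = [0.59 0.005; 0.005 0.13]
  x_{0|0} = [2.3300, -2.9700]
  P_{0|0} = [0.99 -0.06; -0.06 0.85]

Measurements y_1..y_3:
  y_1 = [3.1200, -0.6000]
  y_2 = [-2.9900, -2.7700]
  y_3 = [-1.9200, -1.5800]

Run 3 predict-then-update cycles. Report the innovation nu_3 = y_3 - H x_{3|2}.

innov = [-0.9562, 1.0204]

step 1: x^-=[1.4034, -3.8559]  P^-=[0.9849 -0.0375; -0.0375 1.4063]  S=[1.5861 -0.0108; -0.0108 1.5697]  K=[0.6173 -0.1138; 0.0889 0.9001]  nu=[2.1793, 3.4664]  x^+=[2.3544, -0.5421]  P^+=[0.3586 0.0421; 0.0421 0.1238]
step 2: x^-=[1.9345, -1.1668]  P^-=[0.5123 0.0185; 0.0185 0.4207]  S=[1.1128 -0.0032; -0.0032 0.5567]  K=[0.4621 -0.1022; 0.0641 0.7511]  nu=[-4.7845, -1.3130]  x^+=[-0.1421, -2.4600]  P^+=[0.2686 0.0293; 0.0293 0.1024]
step 3: x^-=[-0.6402, -2.6965]  P^-=[0.4385 0.0206; 0.0206 0.3960]  S=[1.0392 0.0070; 0.0070 0.5297]  K=[0.4250 -0.0909; 0.0606 0.7410]  nu=[-0.9562, 1.0204]  x^+=[-1.1393, -1.9983]  P^+=[0.2470 0.0274; 0.0274 0.1007]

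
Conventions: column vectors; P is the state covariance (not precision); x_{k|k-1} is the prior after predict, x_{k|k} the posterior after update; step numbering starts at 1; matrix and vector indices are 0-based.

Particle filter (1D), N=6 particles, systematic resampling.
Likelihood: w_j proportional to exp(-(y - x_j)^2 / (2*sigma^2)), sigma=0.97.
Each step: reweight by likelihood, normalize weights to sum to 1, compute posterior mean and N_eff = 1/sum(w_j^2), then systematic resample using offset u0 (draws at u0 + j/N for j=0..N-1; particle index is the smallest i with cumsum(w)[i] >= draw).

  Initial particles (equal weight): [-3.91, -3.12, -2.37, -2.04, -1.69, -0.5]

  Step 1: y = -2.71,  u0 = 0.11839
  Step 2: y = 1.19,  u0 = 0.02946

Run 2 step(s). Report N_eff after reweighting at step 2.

N_eff = 2.5016

step 1: w=[0.1238, 0.2434, 0.2503, 0.2096, 0.1531, 0.0199]  mean=-2.5328  Neff=4.8791  idx=[0, 1, 2, 3, 3, 4]
step 2: w=[0.0000, 0.0024, 0.0560, 0.1841, 0.1841, 0.5734]  mean=-1.8605  Neff=2.5016  idx=[2, 3, 4, 5, 5, 5]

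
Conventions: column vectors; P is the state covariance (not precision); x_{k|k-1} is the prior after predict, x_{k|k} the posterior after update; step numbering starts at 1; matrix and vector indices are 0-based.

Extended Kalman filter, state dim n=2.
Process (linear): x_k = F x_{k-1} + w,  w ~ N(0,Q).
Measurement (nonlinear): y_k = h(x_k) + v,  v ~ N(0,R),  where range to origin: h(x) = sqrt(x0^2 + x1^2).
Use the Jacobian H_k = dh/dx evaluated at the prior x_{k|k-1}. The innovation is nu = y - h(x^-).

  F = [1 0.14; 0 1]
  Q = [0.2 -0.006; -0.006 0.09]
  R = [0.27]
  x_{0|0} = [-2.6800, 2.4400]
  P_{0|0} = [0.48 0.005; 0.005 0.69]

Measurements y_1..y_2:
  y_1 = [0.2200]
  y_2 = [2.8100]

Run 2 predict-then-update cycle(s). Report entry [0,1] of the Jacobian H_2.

step 1: x^-=[-2.3384, 2.4400]  P^-=[0.6949 0.0956; 0.0956 0.7800]  H_jac=[-0.6919 0.7220]  S=[0.9138]  K=[-0.4507; 0.5439]  nu=[-3.1596]  x^+=[-0.9144, 0.7215]  P^+=[0.5093 0.3196; 0.3196 0.5097]
step 2: x^-=[-0.8134, 0.7215]  P^-=[0.8088 0.3849; 0.3849 0.5997]  H_jac=[-0.7481 0.6636]  S=[0.6045]  K=[-0.5784; 0.1819]  nu=[1.7227]  x^+=[-1.8098, 1.0348]  P^+=[0.6066 0.4485; 0.4485 0.5797]

H_jac[0,1] = 0.6636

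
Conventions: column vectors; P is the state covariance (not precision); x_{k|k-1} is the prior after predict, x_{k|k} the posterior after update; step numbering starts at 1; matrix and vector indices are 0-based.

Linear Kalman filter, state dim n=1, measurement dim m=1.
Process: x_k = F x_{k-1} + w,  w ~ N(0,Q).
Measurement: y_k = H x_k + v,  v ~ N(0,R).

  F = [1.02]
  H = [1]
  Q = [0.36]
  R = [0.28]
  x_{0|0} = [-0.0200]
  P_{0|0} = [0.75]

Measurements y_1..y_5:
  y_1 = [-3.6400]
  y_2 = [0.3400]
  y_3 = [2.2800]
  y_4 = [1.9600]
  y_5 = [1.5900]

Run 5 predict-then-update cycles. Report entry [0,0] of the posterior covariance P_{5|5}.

step 1: x^-=[-0.0204]  P^-=[1.1403]  S=[1.4203]  K=[0.8029]  nu=[-3.6196]  x^+=[-2.9264]  P^+=[0.2248]
step 2: x^-=[-2.9850]  P^-=[0.5939]  S=[0.8739]  K=[0.6796]  nu=[3.3250]  x^+=[-0.7253]  P^+=[0.1903]
step 3: x^-=[-0.7399]  P^-=[0.5580]  S=[0.8380]  K=[0.6659]  nu=[3.0199]  x^+=[1.2709]  P^+=[0.1864]
step 4: x^-=[1.2964]  P^-=[0.5540]  S=[0.8340]  K=[0.6643]  nu=[0.6636]  x^+=[1.7372]  P^+=[0.1860]
step 5: x^-=[1.7719]  P^-=[0.5535]  S=[0.8335]  K=[0.6641]  nu=[-0.1819]  x^+=[1.6511]  P^+=[0.1859]

P_post[0,0] = 0.1859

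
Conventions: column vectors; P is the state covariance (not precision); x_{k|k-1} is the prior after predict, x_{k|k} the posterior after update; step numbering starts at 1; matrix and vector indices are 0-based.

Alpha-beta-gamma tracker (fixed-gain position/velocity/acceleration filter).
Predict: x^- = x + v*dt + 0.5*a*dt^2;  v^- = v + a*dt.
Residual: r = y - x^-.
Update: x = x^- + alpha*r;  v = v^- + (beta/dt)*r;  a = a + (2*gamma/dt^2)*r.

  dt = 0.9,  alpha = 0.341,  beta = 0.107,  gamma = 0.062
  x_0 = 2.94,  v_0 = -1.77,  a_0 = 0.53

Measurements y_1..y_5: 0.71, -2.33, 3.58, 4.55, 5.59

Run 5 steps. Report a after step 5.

a_post = 2.0432

step 1: x_pred=1.5616  r=-0.8517  x^+=1.2712  v^+=-1.3943  a^+=0.3996
step 2: x_pred=0.1783  r=-2.5083  x^+=-0.6771  v^+=-1.3328  a^+=0.0156
step 3: x_pred=-1.8702  r=5.4502  x^+=-0.0117  v^+=-0.6707  a^+=0.8500
step 4: x_pred=-0.2711  r=4.8211  x^+=1.3729  v^+=0.6674  a^+=1.5880
step 5: x_pred=2.6167  r=2.9733  x^+=3.6306  v^+=2.4502  a^+=2.0432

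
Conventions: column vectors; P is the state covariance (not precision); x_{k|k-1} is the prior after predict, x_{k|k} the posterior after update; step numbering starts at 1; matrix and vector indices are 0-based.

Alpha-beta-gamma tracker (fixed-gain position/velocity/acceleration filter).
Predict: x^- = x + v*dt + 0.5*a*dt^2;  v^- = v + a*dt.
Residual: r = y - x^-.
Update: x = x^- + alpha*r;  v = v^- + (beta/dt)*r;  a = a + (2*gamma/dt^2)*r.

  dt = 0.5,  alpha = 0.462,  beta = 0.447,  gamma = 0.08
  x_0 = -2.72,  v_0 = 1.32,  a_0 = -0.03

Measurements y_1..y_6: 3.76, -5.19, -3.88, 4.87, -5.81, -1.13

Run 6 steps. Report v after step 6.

step 1: x_pred=-2.0638  r=5.8238  x^+=0.6268  v^+=6.5114  a^+=3.6972
step 2: x_pred=4.3447  r=-9.5347  x^+=-0.0603  v^+=-0.1640  a^+=-2.4050
step 3: x_pred=-0.4430  r=-3.4370  x^+=-2.0309  v^+=-4.4392  a^+=-4.6047
step 4: x_pred=-4.8261  r=9.6961  x^+=-0.3465  v^+=1.9267  a^+=1.6008
step 5: x_pred=0.8170  r=-6.6270  x^+=-2.2447  v^+=-3.1974  a^+=-2.6405
step 6: x_pred=-4.1735  r=3.0435  x^+=-2.7674  v^+=-1.7968  a^+=-0.6927

v_post = -1.7968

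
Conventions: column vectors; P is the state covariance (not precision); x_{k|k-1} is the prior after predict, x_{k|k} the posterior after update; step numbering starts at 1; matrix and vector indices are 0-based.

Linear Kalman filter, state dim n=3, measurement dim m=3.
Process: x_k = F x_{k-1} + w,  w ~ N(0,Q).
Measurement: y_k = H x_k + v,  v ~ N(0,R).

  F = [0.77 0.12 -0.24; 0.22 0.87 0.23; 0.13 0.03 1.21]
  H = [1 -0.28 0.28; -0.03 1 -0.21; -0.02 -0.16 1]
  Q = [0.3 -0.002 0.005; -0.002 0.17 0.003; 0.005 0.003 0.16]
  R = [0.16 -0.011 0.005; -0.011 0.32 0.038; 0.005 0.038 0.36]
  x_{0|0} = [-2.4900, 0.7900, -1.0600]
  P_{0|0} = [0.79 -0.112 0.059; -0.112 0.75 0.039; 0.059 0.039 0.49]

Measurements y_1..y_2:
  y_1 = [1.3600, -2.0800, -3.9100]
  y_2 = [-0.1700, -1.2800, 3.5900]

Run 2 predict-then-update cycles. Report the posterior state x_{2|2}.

step 1: x^-=[-1.5681, -0.1043, -1.5826]  P^-=[0.7627 0.1054 -0.0013; 0.1054 0.7805 0.2269; -0.0013 0.2269 0.9120]  S=[0.9600 -0.1226 0.1888; -0.1226 1.0398 -0.0450; 0.1888 -0.0450 1.2204]  K=[0.8138 0.1692 -0.1471; 0.0181 0.7085 0.1052; 0.0682 0.0728 0.7097]  nu=[3.3420, -2.3551, -2.3754]  x^+=[1.1025, -1.9622, -3.2121]  P^+=[0.1474 0.0370 -0.0336; 0.0370 0.2539 0.1062; -0.0336 0.1062 0.2749]
step 2: x^-=[1.3844, -2.2033, -3.8022]  P^-=[0.4200 0.0366 -0.0733; 0.0366 0.4372 0.1974; -0.0733 0.1974 0.5627]  S=[0.5659 -0.0593 0.0311; -0.0593 0.6963 0.0555; 0.0311 0.0555 0.8740]  K=[0.7085 0.1276 -0.1335; -0.0015 0.5578 0.1096; 0.0255 0.0710 0.6039]  nu=[-1.1067, 0.1664, 7.0674]  x^+=[-0.3218, -1.3341, 0.4494]  P^+=[0.1275 0.0248 -0.0331; 0.0248 0.2031 0.0936; -0.0331 0.0936 0.2345]

x_post = [-0.3218, -1.3341, 0.4494]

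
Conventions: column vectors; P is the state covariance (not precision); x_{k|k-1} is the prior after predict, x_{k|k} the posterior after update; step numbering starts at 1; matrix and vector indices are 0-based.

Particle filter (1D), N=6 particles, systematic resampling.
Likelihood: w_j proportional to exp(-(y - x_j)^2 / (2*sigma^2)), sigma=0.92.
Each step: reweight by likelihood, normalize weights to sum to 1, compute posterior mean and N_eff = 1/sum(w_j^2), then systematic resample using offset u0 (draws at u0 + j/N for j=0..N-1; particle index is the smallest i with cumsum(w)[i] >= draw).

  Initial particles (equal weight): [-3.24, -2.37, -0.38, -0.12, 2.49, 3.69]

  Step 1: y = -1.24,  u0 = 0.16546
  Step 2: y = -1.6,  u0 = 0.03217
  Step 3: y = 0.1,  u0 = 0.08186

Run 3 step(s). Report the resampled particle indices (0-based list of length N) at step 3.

step 1: w=[0.0558, 0.2787, 0.3829, 0.2825, 0.0002, 0.0000]  mean=-1.0203  Neff=3.2556  idx=[1, 1, 2, 2, 3, 3]
step 2: w=[0.2527, 0.2527, 0.1489, 0.1489, 0.0984, 0.0984]  mean=-1.3347  Neff=5.2235  idx=[0, 0, 1, 2, 3, 4]
step 3: w=[0.0097, 0.0097, 0.0097, 0.3118, 0.3118, 0.3472]  mean=-0.3478  Neff=3.1717  idx=[3, 3, 4, 4, 5, 5]

resampled_idx = [3, 3, 4, 4, 5, 5]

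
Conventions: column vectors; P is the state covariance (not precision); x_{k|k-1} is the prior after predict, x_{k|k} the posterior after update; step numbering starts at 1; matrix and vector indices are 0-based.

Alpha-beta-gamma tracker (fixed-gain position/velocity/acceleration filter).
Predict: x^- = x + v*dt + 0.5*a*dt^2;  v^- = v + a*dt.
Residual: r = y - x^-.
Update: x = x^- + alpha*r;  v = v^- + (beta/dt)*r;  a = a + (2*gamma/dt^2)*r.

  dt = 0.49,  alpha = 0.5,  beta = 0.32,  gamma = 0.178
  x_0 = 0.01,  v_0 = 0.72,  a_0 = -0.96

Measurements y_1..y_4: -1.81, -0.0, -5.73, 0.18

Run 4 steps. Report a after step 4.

step 1: x_pred=0.2476  r=-2.0576  x^+=-0.7812  v^+=-1.0941  a^+=-4.0108
step 2: x_pred=-1.7988  r=1.7988  x^+=-0.8994  v^+=-1.8846  a^+=-1.3436
step 3: x_pred=-1.9842  r=-3.7458  x^+=-3.8571  v^+=-4.9893  a^+=-6.8976
step 4: x_pred=-7.1299  r=7.3099  x^+=-3.4749  v^+=-3.5953  a^+=3.9409

a_post = 3.9409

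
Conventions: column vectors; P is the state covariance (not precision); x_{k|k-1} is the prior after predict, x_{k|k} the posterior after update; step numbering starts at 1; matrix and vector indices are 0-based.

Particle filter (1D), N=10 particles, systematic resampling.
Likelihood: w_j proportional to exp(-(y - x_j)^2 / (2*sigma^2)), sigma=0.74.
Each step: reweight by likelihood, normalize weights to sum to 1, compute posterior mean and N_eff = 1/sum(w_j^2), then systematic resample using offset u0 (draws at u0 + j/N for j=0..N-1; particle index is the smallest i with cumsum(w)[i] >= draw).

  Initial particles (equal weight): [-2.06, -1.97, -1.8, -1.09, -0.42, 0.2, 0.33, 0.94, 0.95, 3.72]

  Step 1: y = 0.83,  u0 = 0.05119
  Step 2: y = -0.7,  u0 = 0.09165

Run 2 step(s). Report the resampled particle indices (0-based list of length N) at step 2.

resampled_idx = [0, 0, 0, 1, 2, 2, 3, 4, 6, 9]

step 1: w=[0.0001, 0.0002, 0.0005, 0.0092, 0.0641, 0.1858, 0.2125, 0.2640, 0.2635, 0.0001]  mean=0.5677  Neff=4.4849  idx=[4, 5, 5, 6, 6, 7, 7, 8, 8, 8]
step 2: w=[0.3036, 0.1557, 0.1557, 0.1238, 0.1238, 0.0280, 0.0280, 0.0272, 0.0272, 0.0272]  mean=0.1465  Neff=5.7115  idx=[0, 0, 0, 1, 2, 2, 3, 4, 6, 9]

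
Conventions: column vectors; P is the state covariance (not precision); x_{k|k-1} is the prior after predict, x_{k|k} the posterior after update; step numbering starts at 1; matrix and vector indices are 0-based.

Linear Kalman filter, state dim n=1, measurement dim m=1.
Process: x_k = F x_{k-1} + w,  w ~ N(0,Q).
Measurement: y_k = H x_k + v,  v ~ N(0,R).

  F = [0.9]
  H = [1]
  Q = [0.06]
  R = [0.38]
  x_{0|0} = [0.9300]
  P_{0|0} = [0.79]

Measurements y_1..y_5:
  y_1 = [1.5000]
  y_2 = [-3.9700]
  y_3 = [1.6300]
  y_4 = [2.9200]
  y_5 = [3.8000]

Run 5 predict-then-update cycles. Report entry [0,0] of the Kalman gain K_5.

step 1: x^-=[0.8370]  P^-=[0.6999]  S=[1.0799]  K=[0.6481]  nu=[0.6630]  x^+=[1.2667]  P^+=[0.2463]
step 2: x^-=[1.1400]  P^-=[0.2595]  S=[0.6395]  K=[0.4058]  nu=[-5.1100]  x^+=[-0.9335]  P^+=[0.1542]
step 3: x^-=[-0.8401]  P^-=[0.1849]  S=[0.5649]  K=[0.3273]  nu=[2.4701]  x^+=[-0.0316]  P^+=[0.1244]
step 4: x^-=[-0.0285]  P^-=[0.1607]  S=[0.5407]  K=[0.2973]  nu=[2.9485]  x^+=[0.8480]  P^+=[0.1130]
step 5: x^-=[0.7632]  P^-=[0.1515]  S=[0.5315]  K=[0.2850]  nu=[3.0368]  x^+=[1.6288]  P^+=[0.1083]

K[0,0] = 0.2850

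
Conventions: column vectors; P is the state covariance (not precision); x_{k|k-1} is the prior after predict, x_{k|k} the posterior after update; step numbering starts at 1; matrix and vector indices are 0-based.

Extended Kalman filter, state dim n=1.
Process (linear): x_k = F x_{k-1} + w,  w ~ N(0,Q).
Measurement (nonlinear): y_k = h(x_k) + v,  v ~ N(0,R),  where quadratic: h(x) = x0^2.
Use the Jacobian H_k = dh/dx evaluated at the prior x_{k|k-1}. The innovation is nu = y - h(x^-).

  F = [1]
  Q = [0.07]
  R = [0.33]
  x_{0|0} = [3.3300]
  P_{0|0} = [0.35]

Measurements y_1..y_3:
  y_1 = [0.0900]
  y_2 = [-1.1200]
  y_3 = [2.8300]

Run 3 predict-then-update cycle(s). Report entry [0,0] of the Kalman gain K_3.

step 1: x^-=[3.3300]  P^-=[0.4200]  H_jac=[6.6600]  S=[18.9594]  K=[0.1475]  nu=[-10.9989]  x^+=[1.7073]  P^+=[0.0073]
step 2: x^-=[1.7073]  P^-=[0.0773]  H_jac=[3.4145]  S=[1.2314]  K=[0.2144]  nu=[-4.0347]  x^+=[0.8423]  P^+=[0.0207]
step 3: x^-=[0.8423]  P^-=[0.0907]  H_jac=[1.6846]  S=[0.5874]  K=[0.2602]  nu=[2.1205]  x^+=[1.3940]  P^+=[0.0510]

K[0,0] = 0.2602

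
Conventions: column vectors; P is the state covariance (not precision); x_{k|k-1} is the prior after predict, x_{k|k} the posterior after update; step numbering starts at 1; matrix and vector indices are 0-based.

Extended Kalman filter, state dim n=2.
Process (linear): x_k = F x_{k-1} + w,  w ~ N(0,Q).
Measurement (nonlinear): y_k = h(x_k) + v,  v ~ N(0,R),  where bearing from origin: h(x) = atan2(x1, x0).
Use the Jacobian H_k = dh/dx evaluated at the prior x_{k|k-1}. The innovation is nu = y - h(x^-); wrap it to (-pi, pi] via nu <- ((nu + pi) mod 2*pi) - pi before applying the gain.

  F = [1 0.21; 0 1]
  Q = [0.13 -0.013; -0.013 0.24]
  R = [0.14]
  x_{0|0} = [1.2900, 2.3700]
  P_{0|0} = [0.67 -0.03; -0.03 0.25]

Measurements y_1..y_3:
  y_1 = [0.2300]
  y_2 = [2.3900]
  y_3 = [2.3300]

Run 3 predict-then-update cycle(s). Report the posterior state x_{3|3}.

step 1: x^-=[1.7877, 2.3700]  P^-=[0.7984 0.0095; 0.0095 0.4900]  H_jac=[-0.2689 0.2029]  S=[0.2169]  K=[-0.9812; 0.4465]  nu=[-0.6945]  x^+=[2.4692, 2.0599]  P^+=[0.5896 0.1045; 0.1045 0.4468]
step 2: x^-=[2.9018, 2.0599]  P^-=[0.7832 0.1853; 0.1853 0.6868]  H_jac=[-0.1627 0.2291]  S=[0.1830]  K=[-0.4642; 0.6953]  nu=[1.7727]  x^+=[2.0789, 3.2924]  P^+=[0.7438 0.2444; 0.2444 0.5983]
step 3: x^-=[2.7703, 3.2924]  P^-=[1.0028 0.3570; 0.3570 0.8383]  H_jac=[-0.1778 0.1496]  S=[0.1715]  K=[-0.7284; 0.3612]  nu=[1.4587]  x^+=[1.7077, 3.8193]  P^+=[0.9119 0.4022; 0.4022 0.8159]

x_post = [1.7077, 3.8193]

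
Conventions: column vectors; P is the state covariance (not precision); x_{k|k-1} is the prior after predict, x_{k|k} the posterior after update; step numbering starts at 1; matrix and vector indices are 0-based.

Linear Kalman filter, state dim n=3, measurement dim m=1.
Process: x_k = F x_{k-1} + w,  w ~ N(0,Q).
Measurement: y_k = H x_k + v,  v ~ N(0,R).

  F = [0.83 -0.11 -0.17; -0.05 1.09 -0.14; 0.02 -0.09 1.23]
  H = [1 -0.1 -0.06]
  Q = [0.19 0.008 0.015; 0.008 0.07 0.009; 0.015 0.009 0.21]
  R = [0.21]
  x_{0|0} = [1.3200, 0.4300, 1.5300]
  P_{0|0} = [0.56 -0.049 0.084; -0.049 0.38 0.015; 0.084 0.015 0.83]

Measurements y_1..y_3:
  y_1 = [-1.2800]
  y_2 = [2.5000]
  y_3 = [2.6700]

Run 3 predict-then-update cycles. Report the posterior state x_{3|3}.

step 1: x^-=[0.7882, 0.1885, 1.8696]  P^-=[0.5902 -0.0972 -0.0581; -0.0972 0.5411 -0.1582; -0.0581 -0.1582 1.4700]  S=[0.8354]  K=[0.7223; -0.1698; -0.1561]  nu=[-1.9372]  x^+=[-0.6110, 0.5175, 2.1721]  P^+=[0.1544 0.0052 0.0362; 0.0052 0.5170 -0.1803; 0.0362 -0.1803 1.4496]
step 2: x^-=[-0.9333, 0.2905, 2.6129]  P^-=[0.3266 0.0056 -0.2224; 0.0056 0.7680 -0.5377; -0.2224 -0.5377 2.4491]  S=[0.5722]  K=[0.5931; -0.0681; -0.5515]  nu=[3.6191]  x^+=[1.2132, 0.0442, 0.6168]  P^+=[0.1253 0.0287 -0.0352; 0.0287 0.7654 -0.5592; -0.0352 -0.5592 2.2750]
step 3: x^-=[0.8973, -0.0988, 0.7790]  P^-=[0.3351 0.0901 -0.4220; 0.0901 1.1913 -1.2117; -0.4220 -1.2117 3.7801]  S=[0.5887]  K=[0.5969; 0.0742; -0.8963]  nu=[1.8096]  x^+=[1.9775, 0.0354, -0.8429]  P^+=[0.1253 0.0640 -0.1070; 0.0640 1.1880 -1.1725; -0.1070 -1.1725 3.3072]

x_post = [1.9775, 0.0354, -0.8429]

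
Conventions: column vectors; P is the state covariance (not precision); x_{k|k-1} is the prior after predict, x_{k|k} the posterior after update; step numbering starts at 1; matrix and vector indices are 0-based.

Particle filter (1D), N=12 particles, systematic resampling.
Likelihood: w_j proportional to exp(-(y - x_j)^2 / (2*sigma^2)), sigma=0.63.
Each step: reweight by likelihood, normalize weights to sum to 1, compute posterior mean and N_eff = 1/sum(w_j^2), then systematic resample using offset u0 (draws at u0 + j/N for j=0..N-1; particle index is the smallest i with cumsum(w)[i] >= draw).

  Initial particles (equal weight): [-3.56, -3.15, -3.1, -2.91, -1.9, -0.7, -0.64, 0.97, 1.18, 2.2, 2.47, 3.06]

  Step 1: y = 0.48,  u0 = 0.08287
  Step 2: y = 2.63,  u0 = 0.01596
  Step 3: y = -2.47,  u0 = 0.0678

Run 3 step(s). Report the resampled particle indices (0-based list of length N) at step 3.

resampled_idx = [0, 0, 0, 0, 0, 1, 1, 1, 1, 1, 2, 3]

step 1: w=[0.0000, 0.0000, 0.0000, 0.0000, 0.0005, 0.1024, 0.1219, 0.4375, 0.3193, 0.0142, 0.0040, 0.0001]  mean=0.6922  Neff=3.1358  idx=[5, 6, 7, 7, 7, 7, 7, 8, 8, 8, 8, 10]
step 2: w=[0.0000, 0.0000, 0.0221, 0.0221, 0.0221, 0.0221, 0.0221, 0.0503, 0.0503, 0.0503, 0.0503, 0.6884]  mean=2.0448  Neff=2.0559  idx=[2, 6, 8, 10, 11, 11, 11, 11, 11, 11, 11, 11]
step 3: w=[0.4336, 0.4336, 0.0664, 0.0664, 0.0000, 0.0000, 0.0000, 0.0000, 0.0000, 0.0000, 0.0000, 0.0000]  mean=0.9979  Neff=2.5989  idx=[0, 0, 0, 0, 0, 1, 1, 1, 1, 1, 2, 3]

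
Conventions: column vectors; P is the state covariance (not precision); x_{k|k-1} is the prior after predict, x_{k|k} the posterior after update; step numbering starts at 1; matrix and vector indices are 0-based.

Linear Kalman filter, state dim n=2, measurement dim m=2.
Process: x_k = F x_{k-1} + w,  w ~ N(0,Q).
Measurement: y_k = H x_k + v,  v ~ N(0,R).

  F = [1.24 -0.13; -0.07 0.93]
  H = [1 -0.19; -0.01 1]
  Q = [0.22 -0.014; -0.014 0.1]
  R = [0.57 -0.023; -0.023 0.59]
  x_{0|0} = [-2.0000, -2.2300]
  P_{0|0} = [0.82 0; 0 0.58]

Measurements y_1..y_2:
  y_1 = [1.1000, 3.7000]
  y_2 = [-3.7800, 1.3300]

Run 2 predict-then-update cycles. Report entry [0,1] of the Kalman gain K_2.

K[0,1] = 0.0229

step 1: x^-=[-2.1901, -1.9339]  P^-=[1.4906 -0.1553; -0.1553 0.6057]  S=[2.1415 -0.3086; -0.3086 1.1989]  K=[0.7159 0.0423; -0.0553 0.4922]  nu=[2.9227, 5.6120]  x^+=[0.1397, 0.6668]  P^+=[0.4095 0.0126; 0.0126 0.2918]
step 2: x^-=[0.0866, 0.6103]  P^-=[0.8505 -0.0702; -0.0702 0.3528]  S=[1.4599 -0.1689; -0.1689 0.9442]  K=[0.5944 0.0229; -0.0518 0.3651]  nu=[-3.7506, 0.7205]  x^+=[-2.1261, 1.0675]  P^+=[0.3389 0.0033; 0.0033 0.2166]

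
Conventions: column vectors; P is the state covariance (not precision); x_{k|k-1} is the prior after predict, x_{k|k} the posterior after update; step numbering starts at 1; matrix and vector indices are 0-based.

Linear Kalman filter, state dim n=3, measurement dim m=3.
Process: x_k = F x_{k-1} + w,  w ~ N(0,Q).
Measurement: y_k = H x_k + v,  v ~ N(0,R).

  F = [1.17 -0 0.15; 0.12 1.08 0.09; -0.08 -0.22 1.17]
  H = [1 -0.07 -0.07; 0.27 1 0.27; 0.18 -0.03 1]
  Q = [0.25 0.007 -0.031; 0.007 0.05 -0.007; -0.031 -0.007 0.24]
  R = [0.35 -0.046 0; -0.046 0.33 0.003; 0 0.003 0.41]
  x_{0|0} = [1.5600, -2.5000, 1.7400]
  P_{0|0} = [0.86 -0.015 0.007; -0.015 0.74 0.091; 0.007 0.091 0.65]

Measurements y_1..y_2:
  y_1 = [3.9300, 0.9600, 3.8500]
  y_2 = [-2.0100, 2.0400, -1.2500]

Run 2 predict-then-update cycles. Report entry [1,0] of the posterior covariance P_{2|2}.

P_post[1,0] = -0.0357

step 1: x^-=[2.0862, -2.3562, 2.4610]  P^-=[1.4443 0.1332 0.0129; 0.1332 0.9447 -0.0068; 0.0129 -0.0068 1.1224]  S=[1.7839 0.3911 0.1910; 0.3911 1.5320 0.3681; 0.1910 0.3681 1.5837]  K=[0.7691 0.1365 0.0453; -0.0992 0.7023 -0.1584; -0.1251 0.0564 0.7123]  nu=[1.8511, 2.0885, 0.9428]  x^+=[3.8378, -1.2223, 3.0187]  P^+=[0.2573 -0.0519 -0.0289; -0.0519 0.2622 -0.0456; -0.0289 -0.0456 0.2960]
step 2: x^-=[4.9430, -0.5879, 3.4938]  P^-=[0.5987 -0.0294 -0.0274; -0.0294 0.3390 -0.0953; -0.0274 -0.0953 0.6867]  S=[0.9607 0.0517 0.0410; 0.0517 0.6913 0.0990; 0.0410 0.0990 1.1125]  K=[0.6187 0.1288 0.0387; -0.0675 0.4665 -0.1386; -0.1000 0.0389 0.6156]  nu=[-6.7496, 0.3500, -5.6512]  x^+=[0.5932, 0.8143, 0.7039]  P^+=[0.2066 -0.0357 -0.0220; -0.0357 0.1781 -0.0437; -0.0220 -0.0437 0.2551]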